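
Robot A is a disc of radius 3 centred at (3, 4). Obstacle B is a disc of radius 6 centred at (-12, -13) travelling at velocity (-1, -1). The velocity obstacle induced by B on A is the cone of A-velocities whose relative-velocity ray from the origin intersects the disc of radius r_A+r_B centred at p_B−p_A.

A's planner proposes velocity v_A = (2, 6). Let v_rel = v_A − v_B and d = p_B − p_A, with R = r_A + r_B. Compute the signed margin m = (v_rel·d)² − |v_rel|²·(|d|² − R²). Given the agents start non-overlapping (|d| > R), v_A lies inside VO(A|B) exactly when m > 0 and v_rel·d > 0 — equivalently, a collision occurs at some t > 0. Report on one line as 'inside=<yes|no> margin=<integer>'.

d = (-15, -17),  |d|² = 514;  R = 3+6 = 9,  c = 514−9² = 433
v_rel = (3, 7),  |v_rel|² = 58;  v_rel·d = (3)·(-15) + (7)·(-17) = -164
58·t² + 328·t + 433 = 0  ⇒  m = (-164)² − 58·433 = 1782
m = 1782 > 0,  v_rel·d = -164 < 0  ⇒  outside

inside=no margin=1782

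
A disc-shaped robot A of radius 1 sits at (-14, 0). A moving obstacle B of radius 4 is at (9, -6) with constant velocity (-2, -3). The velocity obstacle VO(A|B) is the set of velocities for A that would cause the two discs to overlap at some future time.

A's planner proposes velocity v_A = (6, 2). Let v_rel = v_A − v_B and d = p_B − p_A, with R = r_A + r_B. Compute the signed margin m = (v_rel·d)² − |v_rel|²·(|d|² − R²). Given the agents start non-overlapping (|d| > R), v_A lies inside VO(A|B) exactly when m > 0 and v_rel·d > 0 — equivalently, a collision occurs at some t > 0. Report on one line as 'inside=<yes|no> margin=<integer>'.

d = (23, -6),  |d|² = 565;  R = 1+4 = 5,  c = 565−5² = 540
v_rel = (8, 5),  |v_rel|² = 89;  v_rel·d = (8)·(23) + (5)·(-6) = 154
89·t² − 308·t + 540 = 0  ⇒  m = 154² − 89·540 = -24344
m = -24344 < 0,  v_rel·d = 154 > 0  ⇒  outside

inside=no margin=-24344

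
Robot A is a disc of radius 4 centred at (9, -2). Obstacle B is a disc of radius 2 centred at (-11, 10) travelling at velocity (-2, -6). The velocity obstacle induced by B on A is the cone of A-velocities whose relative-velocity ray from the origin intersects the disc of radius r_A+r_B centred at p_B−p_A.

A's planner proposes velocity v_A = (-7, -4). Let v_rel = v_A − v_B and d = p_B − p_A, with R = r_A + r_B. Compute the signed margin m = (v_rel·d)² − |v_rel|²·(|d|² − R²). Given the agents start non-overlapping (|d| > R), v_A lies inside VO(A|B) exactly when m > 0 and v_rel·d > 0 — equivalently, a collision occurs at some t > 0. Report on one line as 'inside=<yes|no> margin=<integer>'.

d = (-20, 12),  |d|² = 544;  R = 4+2 = 6,  c = 544−6² = 508
v_rel = (-5, 2),  |v_rel|² = 29;  v_rel·d = (-5)·(-20) + (2)·(12) = 124
29·t² − 248·t + 508 = 0  ⇒  m = 124² − 29·508 = 644
m = 644 > 0,  v_rel·d = 124 > 0  ⇒  inside

inside=yes margin=644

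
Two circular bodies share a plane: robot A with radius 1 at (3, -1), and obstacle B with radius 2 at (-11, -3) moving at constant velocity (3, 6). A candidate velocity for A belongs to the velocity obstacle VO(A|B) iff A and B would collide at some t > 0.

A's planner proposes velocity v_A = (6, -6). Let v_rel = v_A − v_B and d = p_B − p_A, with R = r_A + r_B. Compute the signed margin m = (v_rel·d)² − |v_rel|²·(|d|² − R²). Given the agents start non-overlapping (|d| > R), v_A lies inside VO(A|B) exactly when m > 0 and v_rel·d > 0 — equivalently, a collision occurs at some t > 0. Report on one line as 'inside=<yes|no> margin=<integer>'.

d = (-14, -2),  |d|² = 200;  R = 1+2 = 3,  c = 200−3² = 191
v_rel = (3, -12),  |v_rel|² = 153;  v_rel·d = (3)·(-14) + (-12)·(-2) = -18
153·t² + 36·t + 191 = 0  ⇒  m = (-18)² − 153·191 = -28899
m = -28899 < 0,  v_rel·d = -18 < 0  ⇒  outside

inside=no margin=-28899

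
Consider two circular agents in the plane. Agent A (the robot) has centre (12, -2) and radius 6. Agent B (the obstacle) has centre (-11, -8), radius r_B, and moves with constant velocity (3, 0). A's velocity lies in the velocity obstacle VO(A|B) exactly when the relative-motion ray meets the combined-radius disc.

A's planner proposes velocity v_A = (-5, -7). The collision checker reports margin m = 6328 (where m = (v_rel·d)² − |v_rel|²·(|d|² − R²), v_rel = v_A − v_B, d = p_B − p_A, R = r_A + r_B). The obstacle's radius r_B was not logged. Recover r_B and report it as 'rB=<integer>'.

m = 6328
d = (-23, -6);  v_rel = (-8, -7),  |v_rel|² = 113
v_rel×d = (-8)·(-6) − (-7)·(-23) = -113
since m = R²·113 − (-113)²:  R² = (12769 + 6328) / 113 = 169
R = √169 = 13  ⇒  r_B = 13 − 6 = 7

rB=7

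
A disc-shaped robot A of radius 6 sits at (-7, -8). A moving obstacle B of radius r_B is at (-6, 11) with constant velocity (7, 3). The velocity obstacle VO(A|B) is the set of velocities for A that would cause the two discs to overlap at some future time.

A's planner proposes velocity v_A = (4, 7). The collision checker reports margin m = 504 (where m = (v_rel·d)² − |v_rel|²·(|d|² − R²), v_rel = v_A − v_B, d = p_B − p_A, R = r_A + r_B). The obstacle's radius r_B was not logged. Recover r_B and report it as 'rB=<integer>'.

m = 504
d = (1, 19);  v_rel = (-3, 4),  |v_rel|² = 25
v_rel×d = (-3)·(19) − (4)·(1) = -61
since m = R²·25 − (-61)²:  R² = (3721 + 504) / 25 = 169
R = √169 = 13  ⇒  r_B = 13 − 6 = 7

rB=7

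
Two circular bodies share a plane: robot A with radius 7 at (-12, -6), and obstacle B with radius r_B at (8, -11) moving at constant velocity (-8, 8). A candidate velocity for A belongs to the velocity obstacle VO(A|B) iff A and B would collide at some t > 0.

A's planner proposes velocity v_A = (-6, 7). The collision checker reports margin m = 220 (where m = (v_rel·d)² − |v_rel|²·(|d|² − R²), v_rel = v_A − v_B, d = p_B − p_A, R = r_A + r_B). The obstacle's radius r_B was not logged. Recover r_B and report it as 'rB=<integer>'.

m = 220
d = (20, -5);  v_rel = (2, -1),  |v_rel|² = 5
v_rel×d = (2)·(-5) − (-1)·(20) = 10
since m = R²·5 − 10²:  R² = (100 + 220) / 5 = 64
R = √64 = 8  ⇒  r_B = 8 − 7 = 1

rB=1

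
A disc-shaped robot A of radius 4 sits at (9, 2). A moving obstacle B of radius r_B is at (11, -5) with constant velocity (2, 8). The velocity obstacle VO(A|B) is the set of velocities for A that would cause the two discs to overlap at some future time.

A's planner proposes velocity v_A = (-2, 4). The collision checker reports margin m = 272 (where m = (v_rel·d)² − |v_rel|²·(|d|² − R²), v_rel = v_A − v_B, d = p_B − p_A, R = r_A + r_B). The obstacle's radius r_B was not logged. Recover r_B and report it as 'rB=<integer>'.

m = 272
d = (2, -7);  v_rel = (-4, -4),  |v_rel|² = 32
v_rel×d = (-4)·(-7) − (-4)·(2) = 36
since m = R²·32 − 36²:  R² = (1296 + 272) / 32 = 49
R = √49 = 7  ⇒  r_B = 7 − 4 = 3

rB=3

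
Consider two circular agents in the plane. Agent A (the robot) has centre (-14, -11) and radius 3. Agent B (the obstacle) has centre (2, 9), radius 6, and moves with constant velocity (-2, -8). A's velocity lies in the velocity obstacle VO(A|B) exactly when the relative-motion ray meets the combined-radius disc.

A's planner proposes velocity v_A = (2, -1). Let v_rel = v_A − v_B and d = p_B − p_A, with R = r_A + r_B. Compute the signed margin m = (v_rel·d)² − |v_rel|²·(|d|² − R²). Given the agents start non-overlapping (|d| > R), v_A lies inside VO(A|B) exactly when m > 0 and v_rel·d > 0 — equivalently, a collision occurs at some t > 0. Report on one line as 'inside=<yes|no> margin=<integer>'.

d = (16, 20),  |d|² = 656;  R = 3+6 = 9,  c = 656−9² = 575
v_rel = (4, 7),  |v_rel|² = 65;  v_rel·d = (4)·(16) + (7)·(20) = 204
65·t² − 408·t + 575 = 0  ⇒  m = 204² − 65·575 = 4241
m = 4241 > 0,  v_rel·d = 204 > 0  ⇒  inside

inside=yes margin=4241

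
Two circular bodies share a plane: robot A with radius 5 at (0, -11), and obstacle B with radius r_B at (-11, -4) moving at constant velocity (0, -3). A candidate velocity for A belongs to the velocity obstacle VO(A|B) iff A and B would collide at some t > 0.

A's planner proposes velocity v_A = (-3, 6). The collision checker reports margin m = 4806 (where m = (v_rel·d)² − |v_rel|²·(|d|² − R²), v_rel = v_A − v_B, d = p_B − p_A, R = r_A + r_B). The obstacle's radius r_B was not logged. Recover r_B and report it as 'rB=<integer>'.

m = 4806
d = (-11, 7);  v_rel = (-3, 9),  |v_rel|² = 90
v_rel×d = (-3)·(7) − (9)·(-11) = 78
since m = R²·90 − 78²:  R² = (6084 + 4806) / 90 = 121
R = √121 = 11  ⇒  r_B = 11 − 5 = 6

rB=6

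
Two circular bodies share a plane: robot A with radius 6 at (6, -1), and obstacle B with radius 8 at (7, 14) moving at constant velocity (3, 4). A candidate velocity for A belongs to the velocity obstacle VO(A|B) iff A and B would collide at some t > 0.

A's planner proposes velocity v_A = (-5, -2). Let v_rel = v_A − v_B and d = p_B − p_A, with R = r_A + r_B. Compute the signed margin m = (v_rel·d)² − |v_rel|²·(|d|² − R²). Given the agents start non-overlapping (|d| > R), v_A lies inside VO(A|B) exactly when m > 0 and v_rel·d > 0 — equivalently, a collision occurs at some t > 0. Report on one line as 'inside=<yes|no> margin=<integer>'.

d = (1, 15),  |d|² = 226;  R = 6+8 = 14,  c = 226−14² = 30
v_rel = (-8, -6),  |v_rel|² = 100;  v_rel·d = (-8)·(1) + (-6)·(15) = -98
100·t² + 196·t + 30 = 0  ⇒  m = (-98)² − 100·30 = 6604
m = 6604 > 0,  v_rel·d = -98 < 0  ⇒  outside

inside=no margin=6604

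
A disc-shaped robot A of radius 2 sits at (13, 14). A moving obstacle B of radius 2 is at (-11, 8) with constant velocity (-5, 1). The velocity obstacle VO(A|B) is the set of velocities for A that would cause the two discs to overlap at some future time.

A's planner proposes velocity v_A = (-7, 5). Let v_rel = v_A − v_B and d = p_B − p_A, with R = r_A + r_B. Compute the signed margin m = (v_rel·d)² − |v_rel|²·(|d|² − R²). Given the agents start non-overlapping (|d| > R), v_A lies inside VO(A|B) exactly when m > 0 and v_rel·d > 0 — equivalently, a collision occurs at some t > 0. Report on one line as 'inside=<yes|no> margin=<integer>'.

d = (-24, -6),  |d|² = 612;  R = 2+2 = 4,  c = 612−4² = 596
v_rel = (-2, 4),  |v_rel|² = 20;  v_rel·d = (-2)·(-24) + (4)·(-6) = 24
20·t² − 48·t + 596 = 0  ⇒  m = 24² − 20·596 = -11344
m = -11344 < 0,  v_rel·d = 24 > 0  ⇒  outside

inside=no margin=-11344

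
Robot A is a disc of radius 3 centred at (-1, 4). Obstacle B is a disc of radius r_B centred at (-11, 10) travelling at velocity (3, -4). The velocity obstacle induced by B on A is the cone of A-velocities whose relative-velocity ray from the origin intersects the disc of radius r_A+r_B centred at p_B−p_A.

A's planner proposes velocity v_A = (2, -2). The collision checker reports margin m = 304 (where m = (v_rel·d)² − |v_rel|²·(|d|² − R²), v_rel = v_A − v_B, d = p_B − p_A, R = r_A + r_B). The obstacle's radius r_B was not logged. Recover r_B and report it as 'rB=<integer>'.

m = 304
d = (-10, 6);  v_rel = (-1, 2),  |v_rel|² = 5
v_rel×d = (-1)·(6) − (2)·(-10) = 14
since m = R²·5 − 14²:  R² = (196 + 304) / 5 = 100
R = √100 = 10  ⇒  r_B = 10 − 3 = 7

rB=7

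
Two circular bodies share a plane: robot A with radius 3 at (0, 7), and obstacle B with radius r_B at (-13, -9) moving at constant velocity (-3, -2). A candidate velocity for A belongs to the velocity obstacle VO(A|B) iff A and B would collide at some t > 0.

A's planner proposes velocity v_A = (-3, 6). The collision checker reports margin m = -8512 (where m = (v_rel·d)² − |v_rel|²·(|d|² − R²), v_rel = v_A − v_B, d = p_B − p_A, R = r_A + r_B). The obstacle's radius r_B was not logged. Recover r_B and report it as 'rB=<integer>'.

m = -8512
d = (-13, -16);  v_rel = (0, 8),  |v_rel|² = 64
v_rel×d = (0)·(-16) − (8)·(-13) = 104
since m = R²·64 − 104²:  R² = (10816 + -8512) / 64 = 36
R = √36 = 6  ⇒  r_B = 6 − 3 = 3

rB=3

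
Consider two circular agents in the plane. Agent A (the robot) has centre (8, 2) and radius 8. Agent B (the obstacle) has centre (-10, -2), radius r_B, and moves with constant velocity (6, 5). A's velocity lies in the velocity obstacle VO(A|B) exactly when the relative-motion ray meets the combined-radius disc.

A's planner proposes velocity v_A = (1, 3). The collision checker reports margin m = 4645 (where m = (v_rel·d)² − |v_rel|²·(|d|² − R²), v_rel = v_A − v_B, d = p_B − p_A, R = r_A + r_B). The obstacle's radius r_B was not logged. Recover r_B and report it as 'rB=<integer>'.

m = 4645
d = (-18, -4);  v_rel = (-5, -2),  |v_rel|² = 29
v_rel×d = (-5)·(-4) − (-2)·(-18) = -16
since m = R²·29 − (-16)²:  R² = (256 + 4645) / 29 = 169
R = √169 = 13  ⇒  r_B = 13 − 8 = 5

rB=5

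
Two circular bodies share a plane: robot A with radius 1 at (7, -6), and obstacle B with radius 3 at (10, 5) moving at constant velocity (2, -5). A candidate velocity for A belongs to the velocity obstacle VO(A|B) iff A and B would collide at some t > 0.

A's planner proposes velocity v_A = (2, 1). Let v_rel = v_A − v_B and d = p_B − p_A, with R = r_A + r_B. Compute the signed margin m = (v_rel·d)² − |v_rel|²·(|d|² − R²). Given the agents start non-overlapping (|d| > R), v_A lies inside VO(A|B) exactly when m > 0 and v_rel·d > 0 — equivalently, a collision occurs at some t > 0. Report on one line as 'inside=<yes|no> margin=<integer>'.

d = (3, 11),  |d|² = 130;  R = 1+3 = 4,  c = 130−4² = 114
v_rel = (0, 6),  |v_rel|² = 36;  v_rel·d = (0)·(3) + (6)·(11) = 66
36·t² − 132·t + 114 = 0  ⇒  m = 66² − 36·114 = 252
m = 252 > 0,  v_rel·d = 66 > 0  ⇒  inside

inside=yes margin=252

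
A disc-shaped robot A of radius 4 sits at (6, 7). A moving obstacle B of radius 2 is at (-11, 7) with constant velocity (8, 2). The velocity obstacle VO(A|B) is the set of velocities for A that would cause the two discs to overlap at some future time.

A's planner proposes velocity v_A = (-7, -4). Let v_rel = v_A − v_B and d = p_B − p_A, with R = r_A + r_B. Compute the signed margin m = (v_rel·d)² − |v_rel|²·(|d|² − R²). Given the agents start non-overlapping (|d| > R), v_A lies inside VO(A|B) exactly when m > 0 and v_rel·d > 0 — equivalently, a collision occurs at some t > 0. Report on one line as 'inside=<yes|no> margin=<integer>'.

d = (-17, 0),  |d|² = 289;  R = 4+2 = 6,  c = 289−6² = 253
v_rel = (-15, -6),  |v_rel|² = 261;  v_rel·d = (-15)·(-17) + (-6)·(0) = 255
261·t² − 510·t + 253 = 0  ⇒  m = 255² − 261·253 = -1008
m = -1008 < 0,  v_rel·d = 255 > 0  ⇒  outside

inside=no margin=-1008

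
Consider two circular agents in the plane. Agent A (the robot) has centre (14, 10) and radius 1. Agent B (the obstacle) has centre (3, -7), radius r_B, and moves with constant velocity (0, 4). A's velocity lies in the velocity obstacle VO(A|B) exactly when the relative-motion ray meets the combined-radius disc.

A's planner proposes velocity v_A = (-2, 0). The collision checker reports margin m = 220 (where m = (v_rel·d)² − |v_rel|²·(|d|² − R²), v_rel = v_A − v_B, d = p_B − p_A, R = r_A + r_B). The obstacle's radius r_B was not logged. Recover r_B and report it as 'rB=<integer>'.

m = 220
d = (-11, -17);  v_rel = (-2, -4),  |v_rel|² = 20
v_rel×d = (-2)·(-17) − (-4)·(-11) = -10
since m = R²·20 − (-10)²:  R² = (100 + 220) / 20 = 16
R = √16 = 4  ⇒  r_B = 4 − 1 = 3

rB=3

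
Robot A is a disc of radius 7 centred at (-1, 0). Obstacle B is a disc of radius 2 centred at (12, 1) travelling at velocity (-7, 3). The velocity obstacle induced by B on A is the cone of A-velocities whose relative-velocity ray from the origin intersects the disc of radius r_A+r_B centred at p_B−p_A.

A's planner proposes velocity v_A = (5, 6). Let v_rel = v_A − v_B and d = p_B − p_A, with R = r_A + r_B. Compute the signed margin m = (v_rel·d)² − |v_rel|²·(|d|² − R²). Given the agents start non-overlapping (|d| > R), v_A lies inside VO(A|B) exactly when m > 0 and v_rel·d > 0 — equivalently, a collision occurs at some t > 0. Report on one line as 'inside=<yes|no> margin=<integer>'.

d = (13, 1),  |d|² = 170;  R = 7+2 = 9,  c = 170−9² = 89
v_rel = (12, 3),  |v_rel|² = 153;  v_rel·d = (12)·(13) + (3)·(1) = 159
153·t² − 318·t + 89 = 0  ⇒  m = 159² − 153·89 = 11664
m = 11664 > 0,  v_rel·d = 159 > 0  ⇒  inside

inside=yes margin=11664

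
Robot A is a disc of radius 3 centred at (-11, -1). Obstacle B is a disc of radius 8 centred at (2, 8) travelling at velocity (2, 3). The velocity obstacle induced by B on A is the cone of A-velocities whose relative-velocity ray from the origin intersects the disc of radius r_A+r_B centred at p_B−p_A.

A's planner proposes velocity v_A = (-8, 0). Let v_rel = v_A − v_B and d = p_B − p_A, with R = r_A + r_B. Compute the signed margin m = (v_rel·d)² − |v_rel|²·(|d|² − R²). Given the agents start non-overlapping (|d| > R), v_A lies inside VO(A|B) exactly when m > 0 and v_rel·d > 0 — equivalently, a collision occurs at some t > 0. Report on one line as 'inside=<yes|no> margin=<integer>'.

d = (13, 9),  |d|² = 250;  R = 3+8 = 11,  c = 250−11² = 129
v_rel = (-10, -3),  |v_rel|² = 109;  v_rel·d = (-10)·(13) + (-3)·(9) = -157
109·t² + 314·t + 129 = 0  ⇒  m = (-157)² − 109·129 = 10588
m = 10588 > 0,  v_rel·d = -157 < 0  ⇒  outside

inside=no margin=10588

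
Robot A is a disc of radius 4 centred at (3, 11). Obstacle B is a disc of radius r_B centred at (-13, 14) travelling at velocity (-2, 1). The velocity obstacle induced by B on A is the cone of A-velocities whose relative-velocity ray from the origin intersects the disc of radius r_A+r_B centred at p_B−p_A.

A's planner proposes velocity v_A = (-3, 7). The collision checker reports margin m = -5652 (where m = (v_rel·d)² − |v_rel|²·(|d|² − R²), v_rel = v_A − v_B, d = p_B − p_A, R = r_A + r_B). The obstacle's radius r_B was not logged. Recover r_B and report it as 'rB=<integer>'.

m = -5652
d = (-16, 3);  v_rel = (-1, 6),  |v_rel|² = 37
v_rel×d = (-1)·(3) − (6)·(-16) = 93
since m = R²·37 − 93²:  R² = (8649 + -5652) / 37 = 81
R = √81 = 9  ⇒  r_B = 9 − 4 = 5

rB=5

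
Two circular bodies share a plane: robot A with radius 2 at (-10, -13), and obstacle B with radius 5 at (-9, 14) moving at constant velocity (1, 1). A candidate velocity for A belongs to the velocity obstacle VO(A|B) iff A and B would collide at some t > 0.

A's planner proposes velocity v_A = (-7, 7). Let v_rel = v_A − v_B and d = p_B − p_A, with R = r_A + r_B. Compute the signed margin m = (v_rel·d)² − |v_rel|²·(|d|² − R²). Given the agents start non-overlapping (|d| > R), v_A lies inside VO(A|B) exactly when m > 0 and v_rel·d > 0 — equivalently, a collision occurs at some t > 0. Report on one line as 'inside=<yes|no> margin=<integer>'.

d = (1, 27),  |d|² = 730;  R = 2+5 = 7,  c = 730−7² = 681
v_rel = (-8, 6),  |v_rel|² = 100;  v_rel·d = (-8)·(1) + (6)·(27) = 154
100·t² − 308·t + 681 = 0  ⇒  m = 154² − 100·681 = -44384
m = -44384 < 0,  v_rel·d = 154 > 0  ⇒  outside

inside=no margin=-44384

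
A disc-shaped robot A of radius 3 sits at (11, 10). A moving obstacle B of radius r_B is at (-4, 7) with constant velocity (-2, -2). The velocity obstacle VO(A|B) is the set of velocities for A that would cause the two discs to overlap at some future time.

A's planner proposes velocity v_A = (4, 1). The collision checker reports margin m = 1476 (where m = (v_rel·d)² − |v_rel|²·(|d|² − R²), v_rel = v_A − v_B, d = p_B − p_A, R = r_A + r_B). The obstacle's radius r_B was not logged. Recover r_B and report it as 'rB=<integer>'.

m = 1476
d = (-15, -3);  v_rel = (6, 3),  |v_rel|² = 45
v_rel×d = (6)·(-3) − (3)·(-15) = 27
since m = R²·45 − 27²:  R² = (729 + 1476) / 45 = 49
R = √49 = 7  ⇒  r_B = 7 − 3 = 4

rB=4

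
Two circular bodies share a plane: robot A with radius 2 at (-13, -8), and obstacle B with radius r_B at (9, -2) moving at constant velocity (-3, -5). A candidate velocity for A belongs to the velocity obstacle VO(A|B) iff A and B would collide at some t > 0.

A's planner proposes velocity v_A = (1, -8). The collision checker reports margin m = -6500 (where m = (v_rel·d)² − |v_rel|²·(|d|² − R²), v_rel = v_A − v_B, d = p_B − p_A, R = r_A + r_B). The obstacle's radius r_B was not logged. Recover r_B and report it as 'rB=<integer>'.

m = -6500
d = (22, 6);  v_rel = (4, -3),  |v_rel|² = 25
v_rel×d = (4)·(6) − (-3)·(22) = 90
since m = R²·25 − 90²:  R² = (8100 + -6500) / 25 = 64
R = √64 = 8  ⇒  r_B = 8 − 2 = 6

rB=6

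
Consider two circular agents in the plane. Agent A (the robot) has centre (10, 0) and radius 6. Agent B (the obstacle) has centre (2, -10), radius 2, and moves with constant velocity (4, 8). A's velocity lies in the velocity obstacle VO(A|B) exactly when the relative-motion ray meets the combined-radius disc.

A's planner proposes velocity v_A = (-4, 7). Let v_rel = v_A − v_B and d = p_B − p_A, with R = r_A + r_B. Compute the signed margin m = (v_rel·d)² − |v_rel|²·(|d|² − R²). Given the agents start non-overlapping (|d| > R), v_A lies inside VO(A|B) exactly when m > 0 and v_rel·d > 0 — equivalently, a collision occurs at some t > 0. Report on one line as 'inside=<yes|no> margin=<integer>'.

d = (-8, -10),  |d|² = 164;  R = 6+2 = 8,  c = 164−8² = 100
v_rel = (-8, -1),  |v_rel|² = 65;  v_rel·d = (-8)·(-8) + (-1)·(-10) = 74
65·t² − 148·t + 100 = 0  ⇒  m = 74² − 65·100 = -1024
m = -1024 < 0,  v_rel·d = 74 > 0  ⇒  outside

inside=no margin=-1024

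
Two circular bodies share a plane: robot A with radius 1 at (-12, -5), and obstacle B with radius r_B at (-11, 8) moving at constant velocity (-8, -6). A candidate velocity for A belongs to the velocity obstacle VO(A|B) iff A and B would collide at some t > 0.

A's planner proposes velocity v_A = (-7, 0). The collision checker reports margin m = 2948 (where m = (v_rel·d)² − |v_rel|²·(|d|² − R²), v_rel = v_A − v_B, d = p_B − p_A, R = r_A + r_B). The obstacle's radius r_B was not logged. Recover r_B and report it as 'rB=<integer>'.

m = 2948
d = (1, 13);  v_rel = (1, 6),  |v_rel|² = 37
v_rel×d = (1)·(13) − (6)·(1) = 7
since m = R²·37 − 7²:  R² = (49 + 2948) / 37 = 81
R = √81 = 9  ⇒  r_B = 9 − 1 = 8

rB=8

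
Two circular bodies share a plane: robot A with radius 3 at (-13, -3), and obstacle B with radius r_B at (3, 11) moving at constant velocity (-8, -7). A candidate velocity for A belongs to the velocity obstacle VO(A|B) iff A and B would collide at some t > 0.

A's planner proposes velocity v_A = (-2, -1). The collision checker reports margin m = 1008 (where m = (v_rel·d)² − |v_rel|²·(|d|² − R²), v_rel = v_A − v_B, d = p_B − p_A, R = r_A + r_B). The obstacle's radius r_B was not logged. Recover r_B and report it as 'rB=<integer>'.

m = 1008
d = (16, 14);  v_rel = (6, 6),  |v_rel|² = 72
v_rel×d = (6)·(14) − (6)·(16) = -12
since m = R²·72 − (-12)²:  R² = (144 + 1008) / 72 = 16
R = √16 = 4  ⇒  r_B = 4 − 3 = 1

rB=1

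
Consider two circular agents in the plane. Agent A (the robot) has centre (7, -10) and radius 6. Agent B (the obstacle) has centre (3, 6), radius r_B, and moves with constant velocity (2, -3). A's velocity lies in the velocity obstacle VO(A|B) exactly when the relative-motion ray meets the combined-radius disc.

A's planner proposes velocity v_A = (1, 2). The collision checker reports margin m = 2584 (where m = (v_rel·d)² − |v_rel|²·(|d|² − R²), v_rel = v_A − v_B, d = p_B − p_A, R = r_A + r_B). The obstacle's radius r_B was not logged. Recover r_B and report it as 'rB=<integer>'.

m = 2584
d = (-4, 16);  v_rel = (-1, 5),  |v_rel|² = 26
v_rel×d = (-1)·(16) − (5)·(-4) = 4
since m = R²·26 − 4²:  R² = (16 + 2584) / 26 = 100
R = √100 = 10  ⇒  r_B = 10 − 6 = 4

rB=4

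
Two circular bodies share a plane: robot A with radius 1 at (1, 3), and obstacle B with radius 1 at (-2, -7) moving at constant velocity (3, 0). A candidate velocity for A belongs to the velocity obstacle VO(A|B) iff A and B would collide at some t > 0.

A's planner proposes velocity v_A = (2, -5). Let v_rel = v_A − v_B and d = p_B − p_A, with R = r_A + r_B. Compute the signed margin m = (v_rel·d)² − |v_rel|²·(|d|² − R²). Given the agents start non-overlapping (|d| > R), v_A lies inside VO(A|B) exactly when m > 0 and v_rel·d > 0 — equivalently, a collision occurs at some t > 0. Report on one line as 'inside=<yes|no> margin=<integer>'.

d = (-3, -10),  |d|² = 109;  R = 1+1 = 2,  c = 109−2² = 105
v_rel = (-1, -5),  |v_rel|² = 26;  v_rel·d = (-1)·(-3) + (-5)·(-10) = 53
26·t² − 106·t + 105 = 0  ⇒  m = 53² − 26·105 = 79
m = 79 > 0,  v_rel·d = 53 > 0  ⇒  inside

inside=yes margin=79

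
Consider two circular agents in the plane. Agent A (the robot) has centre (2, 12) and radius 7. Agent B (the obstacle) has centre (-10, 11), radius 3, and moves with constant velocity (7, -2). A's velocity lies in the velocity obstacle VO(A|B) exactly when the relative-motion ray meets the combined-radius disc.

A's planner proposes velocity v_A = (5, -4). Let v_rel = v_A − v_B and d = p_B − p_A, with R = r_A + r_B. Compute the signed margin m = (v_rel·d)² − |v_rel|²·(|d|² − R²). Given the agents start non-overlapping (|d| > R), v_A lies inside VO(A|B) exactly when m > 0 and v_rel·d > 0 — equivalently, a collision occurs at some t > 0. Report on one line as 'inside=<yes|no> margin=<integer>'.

d = (-12, -1),  |d|² = 145;  R = 7+3 = 10,  c = 145−10² = 45
v_rel = (-2, -2),  |v_rel|² = 8;  v_rel·d = (-2)·(-12) + (-2)·(-1) = 26
8·t² − 52·t + 45 = 0  ⇒  m = 26² − 8·45 = 316
m = 316 > 0,  v_rel·d = 26 > 0  ⇒  inside

inside=yes margin=316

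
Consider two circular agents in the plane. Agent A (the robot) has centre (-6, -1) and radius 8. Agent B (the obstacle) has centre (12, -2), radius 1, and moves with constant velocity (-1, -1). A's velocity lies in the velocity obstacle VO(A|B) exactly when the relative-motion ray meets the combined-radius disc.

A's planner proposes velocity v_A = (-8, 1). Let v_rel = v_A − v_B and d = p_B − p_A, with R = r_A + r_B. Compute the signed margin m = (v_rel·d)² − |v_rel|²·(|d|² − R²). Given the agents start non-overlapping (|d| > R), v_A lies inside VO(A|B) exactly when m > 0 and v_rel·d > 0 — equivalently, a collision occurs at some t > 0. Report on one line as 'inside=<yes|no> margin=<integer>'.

d = (18, -1),  |d|² = 325;  R = 8+1 = 9,  c = 325−9² = 244
v_rel = (-7, 2),  |v_rel|² = 53;  v_rel·d = (-7)·(18) + (2)·(-1) = -128
53·t² + 256·t + 244 = 0  ⇒  m = (-128)² − 53·244 = 3452
m = 3452 > 0,  v_rel·d = -128 < 0  ⇒  outside

inside=no margin=3452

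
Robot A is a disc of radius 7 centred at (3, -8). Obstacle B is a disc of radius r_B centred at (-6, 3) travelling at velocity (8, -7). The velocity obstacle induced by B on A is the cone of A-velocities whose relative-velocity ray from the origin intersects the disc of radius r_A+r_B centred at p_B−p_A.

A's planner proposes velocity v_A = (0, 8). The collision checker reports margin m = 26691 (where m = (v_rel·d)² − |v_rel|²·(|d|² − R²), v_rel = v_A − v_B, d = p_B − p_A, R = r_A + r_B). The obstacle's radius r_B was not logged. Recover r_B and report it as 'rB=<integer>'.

m = 26691
d = (-9, 11);  v_rel = (-8, 15),  |v_rel|² = 289
v_rel×d = (-8)·(11) − (15)·(-9) = 47
since m = R²·289 − 47²:  R² = (2209 + 26691) / 289 = 100
R = √100 = 10  ⇒  r_B = 10 − 7 = 3

rB=3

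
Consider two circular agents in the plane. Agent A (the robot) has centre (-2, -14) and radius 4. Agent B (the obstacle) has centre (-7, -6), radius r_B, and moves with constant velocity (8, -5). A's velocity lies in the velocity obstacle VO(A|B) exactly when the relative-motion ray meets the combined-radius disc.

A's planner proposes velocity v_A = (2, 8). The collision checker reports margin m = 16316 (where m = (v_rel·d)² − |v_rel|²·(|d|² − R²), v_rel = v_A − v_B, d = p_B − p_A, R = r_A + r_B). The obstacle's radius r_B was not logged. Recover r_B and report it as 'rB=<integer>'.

m = 16316
d = (-5, 8);  v_rel = (-6, 13),  |v_rel|² = 205
v_rel×d = (-6)·(8) − (13)·(-5) = 17
since m = R²·205 − 17²:  R² = (289 + 16316) / 205 = 81
R = √81 = 9  ⇒  r_B = 9 − 4 = 5

rB=5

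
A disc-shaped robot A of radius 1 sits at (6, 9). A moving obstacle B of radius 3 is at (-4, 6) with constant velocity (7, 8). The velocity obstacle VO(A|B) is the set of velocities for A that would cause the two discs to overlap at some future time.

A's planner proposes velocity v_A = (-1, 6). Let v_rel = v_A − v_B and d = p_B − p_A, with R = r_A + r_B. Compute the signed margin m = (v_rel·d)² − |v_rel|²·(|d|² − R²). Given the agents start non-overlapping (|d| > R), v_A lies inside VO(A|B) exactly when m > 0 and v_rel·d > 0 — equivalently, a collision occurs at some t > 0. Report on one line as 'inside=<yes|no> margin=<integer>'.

d = (-10, -3),  |d|² = 109;  R = 1+3 = 4,  c = 109−4² = 93
v_rel = (-8, -2),  |v_rel|² = 68;  v_rel·d = (-8)·(-10) + (-2)·(-3) = 86
68·t² − 172·t + 93 = 0  ⇒  m = 86² − 68·93 = 1072
m = 1072 > 0,  v_rel·d = 86 > 0  ⇒  inside

inside=yes margin=1072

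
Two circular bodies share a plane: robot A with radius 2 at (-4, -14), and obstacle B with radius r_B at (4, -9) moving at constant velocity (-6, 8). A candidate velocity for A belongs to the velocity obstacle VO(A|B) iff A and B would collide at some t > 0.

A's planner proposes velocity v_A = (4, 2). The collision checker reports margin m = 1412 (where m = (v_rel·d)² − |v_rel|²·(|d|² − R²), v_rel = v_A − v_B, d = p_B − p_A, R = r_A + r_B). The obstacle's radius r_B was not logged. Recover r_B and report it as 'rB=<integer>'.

m = 1412
d = (8, 5);  v_rel = (10, -6),  |v_rel|² = 136
v_rel×d = (10)·(5) − (-6)·(8) = 98
since m = R²·136 − 98²:  R² = (9604 + 1412) / 136 = 81
R = √81 = 9  ⇒  r_B = 9 − 2 = 7

rB=7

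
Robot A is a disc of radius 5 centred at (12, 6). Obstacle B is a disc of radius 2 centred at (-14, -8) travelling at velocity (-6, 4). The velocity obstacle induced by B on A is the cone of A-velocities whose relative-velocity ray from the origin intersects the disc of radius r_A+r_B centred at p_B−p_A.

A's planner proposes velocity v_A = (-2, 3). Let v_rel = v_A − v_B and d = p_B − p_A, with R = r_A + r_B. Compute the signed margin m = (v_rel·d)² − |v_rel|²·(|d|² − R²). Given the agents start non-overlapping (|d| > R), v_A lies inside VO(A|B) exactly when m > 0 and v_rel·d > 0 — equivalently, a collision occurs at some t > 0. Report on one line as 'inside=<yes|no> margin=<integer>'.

d = (-26, -14),  |d|² = 872;  R = 5+2 = 7,  c = 872−7² = 823
v_rel = (4, -1),  |v_rel|² = 17;  v_rel·d = (4)·(-26) + (-1)·(-14) = -90
17·t² + 180·t + 823 = 0  ⇒  m = (-90)² − 17·823 = -5891
m = -5891 < 0,  v_rel·d = -90 < 0  ⇒  outside

inside=no margin=-5891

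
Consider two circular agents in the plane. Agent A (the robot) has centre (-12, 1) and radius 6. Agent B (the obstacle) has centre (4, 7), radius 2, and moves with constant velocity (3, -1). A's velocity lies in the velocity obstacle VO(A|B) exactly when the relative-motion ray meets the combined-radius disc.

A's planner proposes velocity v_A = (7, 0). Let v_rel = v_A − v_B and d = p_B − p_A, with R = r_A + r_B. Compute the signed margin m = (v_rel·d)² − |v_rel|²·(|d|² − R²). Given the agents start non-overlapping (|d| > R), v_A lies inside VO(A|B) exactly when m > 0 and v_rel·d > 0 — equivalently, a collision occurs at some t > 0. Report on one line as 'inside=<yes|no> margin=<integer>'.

d = (16, 6),  |d|² = 292;  R = 6+2 = 8,  c = 292−8² = 228
v_rel = (4, 1),  |v_rel|² = 17;  v_rel·d = (4)·(16) + (1)·(6) = 70
17·t² − 140·t + 228 = 0  ⇒  m = 70² − 17·228 = 1024
m = 1024 > 0,  v_rel·d = 70 > 0  ⇒  inside

inside=yes margin=1024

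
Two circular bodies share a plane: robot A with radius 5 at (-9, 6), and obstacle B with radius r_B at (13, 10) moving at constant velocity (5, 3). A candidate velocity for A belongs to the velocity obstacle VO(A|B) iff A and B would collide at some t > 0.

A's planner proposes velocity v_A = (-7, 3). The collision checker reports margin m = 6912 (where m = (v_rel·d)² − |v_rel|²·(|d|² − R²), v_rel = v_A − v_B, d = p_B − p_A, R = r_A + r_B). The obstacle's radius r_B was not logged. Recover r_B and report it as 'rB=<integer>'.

m = 6912
d = (22, 4);  v_rel = (-12, 0),  |v_rel|² = 144
v_rel×d = (-12)·(4) − (0)·(22) = -48
since m = R²·144 − (-48)²:  R² = (2304 + 6912) / 144 = 64
R = √64 = 8  ⇒  r_B = 8 − 5 = 3

rB=3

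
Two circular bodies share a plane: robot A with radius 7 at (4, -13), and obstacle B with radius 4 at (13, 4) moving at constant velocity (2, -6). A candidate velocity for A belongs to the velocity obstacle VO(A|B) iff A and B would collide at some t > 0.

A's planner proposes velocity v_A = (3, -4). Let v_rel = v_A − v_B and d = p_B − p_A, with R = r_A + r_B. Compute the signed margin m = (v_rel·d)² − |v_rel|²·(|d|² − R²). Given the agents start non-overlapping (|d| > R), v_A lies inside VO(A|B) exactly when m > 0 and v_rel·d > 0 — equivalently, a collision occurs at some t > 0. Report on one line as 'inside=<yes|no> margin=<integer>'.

d = (9, 17),  |d|² = 370;  R = 7+4 = 11,  c = 370−11² = 249
v_rel = (1, 2),  |v_rel|² = 5;  v_rel·d = (1)·(9) + (2)·(17) = 43
5·t² − 86·t + 249 = 0  ⇒  m = 43² − 5·249 = 604
m = 604 > 0,  v_rel·d = 43 > 0  ⇒  inside

inside=yes margin=604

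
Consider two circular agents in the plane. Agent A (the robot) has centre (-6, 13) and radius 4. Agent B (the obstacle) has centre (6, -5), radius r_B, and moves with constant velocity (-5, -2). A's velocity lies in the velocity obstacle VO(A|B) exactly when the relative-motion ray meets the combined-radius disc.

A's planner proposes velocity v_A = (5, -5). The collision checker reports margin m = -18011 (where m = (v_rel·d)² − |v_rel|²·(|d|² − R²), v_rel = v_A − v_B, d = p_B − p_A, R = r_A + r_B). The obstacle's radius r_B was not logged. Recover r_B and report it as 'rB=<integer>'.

m = -18011
d = (12, -18);  v_rel = (10, -3),  |v_rel|² = 109
v_rel×d = (10)·(-18) − (-3)·(12) = -144
since m = R²·109 − (-144)²:  R² = (20736 + -18011) / 109 = 25
R = √25 = 5  ⇒  r_B = 5 − 4 = 1

rB=1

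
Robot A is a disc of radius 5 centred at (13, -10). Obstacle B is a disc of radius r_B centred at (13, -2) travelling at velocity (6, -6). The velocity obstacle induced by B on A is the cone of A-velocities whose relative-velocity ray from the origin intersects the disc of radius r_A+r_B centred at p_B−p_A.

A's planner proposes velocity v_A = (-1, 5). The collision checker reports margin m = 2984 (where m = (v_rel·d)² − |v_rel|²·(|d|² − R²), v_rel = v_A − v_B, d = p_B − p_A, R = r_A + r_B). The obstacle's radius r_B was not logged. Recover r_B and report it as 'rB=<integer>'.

m = 2984
d = (0, 8);  v_rel = (-7, 11),  |v_rel|² = 170
v_rel×d = (-7)·(8) − (11)·(0) = -56
since m = R²·170 − (-56)²:  R² = (3136 + 2984) / 170 = 36
R = √36 = 6  ⇒  r_B = 6 − 5 = 1

rB=1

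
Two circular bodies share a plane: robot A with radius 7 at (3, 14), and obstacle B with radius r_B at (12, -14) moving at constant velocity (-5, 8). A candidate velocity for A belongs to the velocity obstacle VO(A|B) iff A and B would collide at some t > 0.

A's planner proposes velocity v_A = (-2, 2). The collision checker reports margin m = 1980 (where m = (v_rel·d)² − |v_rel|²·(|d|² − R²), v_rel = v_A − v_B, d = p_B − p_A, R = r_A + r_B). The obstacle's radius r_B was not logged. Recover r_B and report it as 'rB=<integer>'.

m = 1980
d = (9, -28);  v_rel = (3, -6),  |v_rel|² = 45
v_rel×d = (3)·(-28) − (-6)·(9) = -30
since m = R²·45 − (-30)²:  R² = (900 + 1980) / 45 = 64
R = √64 = 8  ⇒  r_B = 8 − 7 = 1

rB=1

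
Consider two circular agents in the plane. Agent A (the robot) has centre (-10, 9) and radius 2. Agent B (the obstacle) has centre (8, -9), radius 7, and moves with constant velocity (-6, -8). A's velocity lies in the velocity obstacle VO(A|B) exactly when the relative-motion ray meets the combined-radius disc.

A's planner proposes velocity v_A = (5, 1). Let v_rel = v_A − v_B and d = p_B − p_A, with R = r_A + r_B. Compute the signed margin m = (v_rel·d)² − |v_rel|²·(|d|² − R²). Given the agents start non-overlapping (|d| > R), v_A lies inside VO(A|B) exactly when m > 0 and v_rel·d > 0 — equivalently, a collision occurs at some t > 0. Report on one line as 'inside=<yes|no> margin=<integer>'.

d = (18, -18),  |d|² = 648;  R = 2+7 = 9,  c = 648−9² = 567
v_rel = (11, 9),  |v_rel|² = 202;  v_rel·d = (11)·(18) + (9)·(-18) = 36
202·t² − 72·t + 567 = 0  ⇒  m = 36² − 202·567 = -113238
m = -113238 < 0,  v_rel·d = 36 > 0  ⇒  outside

inside=no margin=-113238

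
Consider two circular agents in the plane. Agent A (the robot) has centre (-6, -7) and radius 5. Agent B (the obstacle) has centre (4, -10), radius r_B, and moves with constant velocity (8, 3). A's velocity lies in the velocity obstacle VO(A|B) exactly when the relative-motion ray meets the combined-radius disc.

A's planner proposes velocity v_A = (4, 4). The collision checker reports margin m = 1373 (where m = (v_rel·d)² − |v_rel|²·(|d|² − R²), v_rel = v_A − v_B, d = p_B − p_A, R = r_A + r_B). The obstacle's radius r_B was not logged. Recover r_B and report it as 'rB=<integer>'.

m = 1373
d = (10, -3);  v_rel = (-4, 1),  |v_rel|² = 17
v_rel×d = (-4)·(-3) − (1)·(10) = 2
since m = R²·17 − 2²:  R² = (4 + 1373) / 17 = 81
R = √81 = 9  ⇒  r_B = 9 − 5 = 4

rB=4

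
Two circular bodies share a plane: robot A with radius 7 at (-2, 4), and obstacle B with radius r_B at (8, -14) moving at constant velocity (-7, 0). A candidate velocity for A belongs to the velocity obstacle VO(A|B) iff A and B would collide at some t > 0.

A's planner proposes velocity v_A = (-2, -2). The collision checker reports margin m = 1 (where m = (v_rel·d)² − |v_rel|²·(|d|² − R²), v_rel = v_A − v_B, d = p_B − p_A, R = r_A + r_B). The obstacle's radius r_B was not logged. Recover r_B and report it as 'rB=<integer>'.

m = 1
d = (10, -18);  v_rel = (5, -2),  |v_rel|² = 29
v_rel×d = (5)·(-18) − (-2)·(10) = -70
since m = R²·29 − (-70)²:  R² = (4900 + 1) / 29 = 169
R = √169 = 13  ⇒  r_B = 13 − 7 = 6

rB=6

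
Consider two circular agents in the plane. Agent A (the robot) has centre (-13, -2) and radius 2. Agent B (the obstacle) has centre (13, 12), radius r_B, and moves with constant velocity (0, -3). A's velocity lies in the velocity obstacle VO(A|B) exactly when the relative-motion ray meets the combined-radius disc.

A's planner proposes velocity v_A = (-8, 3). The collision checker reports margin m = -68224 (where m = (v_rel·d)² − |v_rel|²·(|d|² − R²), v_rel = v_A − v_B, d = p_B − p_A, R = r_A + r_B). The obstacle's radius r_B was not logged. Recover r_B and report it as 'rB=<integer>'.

m = -68224
d = (26, 14);  v_rel = (-8, 6),  |v_rel|² = 100
v_rel×d = (-8)·(14) − (6)·(26) = -268
since m = R²·100 − (-268)²:  R² = (71824 + -68224) / 100 = 36
R = √36 = 6  ⇒  r_B = 6 − 2 = 4

rB=4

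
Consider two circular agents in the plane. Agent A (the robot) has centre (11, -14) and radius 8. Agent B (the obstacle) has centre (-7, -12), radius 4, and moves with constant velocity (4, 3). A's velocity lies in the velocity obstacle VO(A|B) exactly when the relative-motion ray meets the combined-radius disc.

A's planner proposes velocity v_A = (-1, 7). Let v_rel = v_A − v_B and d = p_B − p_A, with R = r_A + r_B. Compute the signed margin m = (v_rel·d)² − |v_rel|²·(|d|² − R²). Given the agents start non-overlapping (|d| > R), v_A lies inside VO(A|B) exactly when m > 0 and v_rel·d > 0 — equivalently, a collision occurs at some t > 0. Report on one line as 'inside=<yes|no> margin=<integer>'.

d = (-18, 2),  |d|² = 328;  R = 8+4 = 12,  c = 328−12² = 184
v_rel = (-5, 4),  |v_rel|² = 41;  v_rel·d = (-5)·(-18) + (4)·(2) = 98
41·t² − 196·t + 184 = 0  ⇒  m = 98² − 41·184 = 2060
m = 2060 > 0,  v_rel·d = 98 > 0  ⇒  inside

inside=yes margin=2060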